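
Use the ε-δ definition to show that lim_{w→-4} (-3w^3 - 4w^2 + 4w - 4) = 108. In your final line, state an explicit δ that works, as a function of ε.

Fix ε > 0. We want δ > 0 such that 0 < |w + 4| < δ implies |(-3w^3 - 4w^2 + 4w - 4) − 108| < ε.
(-3w^3 - 4w^2 + 4w - 4) − 108 = -3w^3 - 4w^2 + 4w - 112 = (w + 4)(-3w^2 + 8w - 28).
So |(-3w^3 - 4w^2 + 4w - 4) − 108| = |w + 4|·|-3w^2 + 8w - 28|.
Assume first that |w + 4| < 2, so |w| < 6. Then |-3w^2 + 8w - 28| ≤ 3·6^2 + 8·6 + 28 = 184.
Hence |(-3w^3 - 4w^2 + 4w - 4) − 108| ≤ 184|w + 4| < ε provided |w + 4| < ε/184.
Take δ = min(2, ε/184). Then 0 < |w + 4| < δ gives both |w + 4| < 2 and |w + 4| < ε/184, so |(-3w^3 - 4w^2 + 4w - 4) − 108| < ε.

δ = min(2, ε/184)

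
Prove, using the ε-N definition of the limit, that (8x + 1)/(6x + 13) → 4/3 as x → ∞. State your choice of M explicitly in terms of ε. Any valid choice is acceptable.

Fix ε > 0. We seek M > 0 such that x > M implies |(8x + 1)/(6x + 13) − (4/3)| < ε.
(8x + 1)/(6x + 13) − (4/3) = (6(8x + 1) − 8(6x + 13)) / (6(6x + 13)) = -98/(6(6x + 13)).
For x > 0 we have 6x + 13 > 6x, so |(8x + 1)/(6x + 13) − (4/3)| = 98/(6(6x + 13)) < 98/(6·6x) = (49/18)/x.
Thus |(8x + 1)/(6x + 13) − (4/3)| < ε whenever x > (49/18)/ε.
Take M = (49/18)/ε. If x > M then |(8x + 1)/(6x + 13) − (4/3)| < (49/18)/x < ε.

M = (49/18)/ε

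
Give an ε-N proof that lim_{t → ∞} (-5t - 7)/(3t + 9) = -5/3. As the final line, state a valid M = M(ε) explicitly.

M = (8/3)/ε

Let ε > 0. We seek M > 0 such that t > M implies |(-5t - 7)/(3t + 9) + 5/3| < ε.
(-5t - 7)/(3t + 9) + 5/3 = (3(-5t - 7) − (-5)(3t + 9)) / (3(3t + 9)) = 24/(3(3t + 9)).
For t > 0 we have 3t + 9 > 3t, so |(-5t - 7)/(3t + 9) + 5/3| = 24/(3(3t + 9)) < 24/(3·3t) = (8/3)/t.
Thus |(-5t - 7)/(3t + 9) + 5/3| < ε whenever t > (8/3)/ε.
Take M = (8/3)/ε. If t > M then |(-5t - 7)/(3t + 9) + 5/3| < (8/3)/t < ε.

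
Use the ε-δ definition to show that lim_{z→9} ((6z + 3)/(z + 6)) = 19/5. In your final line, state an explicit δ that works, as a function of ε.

δ = min(15/2, (75/22)ε)

Fix ε > 0. We want δ > 0 with 0 < |z − 9| < δ ⇒ |(6z + 3)/(z + 6) − (19/5)| < ε.
Combining over a common denominator, (6z + 3)/(z + 6) − (19/5) = [(6z + 3)·15 − 57·(z + 6)] / [15·(z + 6)] = 33(z − 9) / (15(z + 6)).
So |(6z + 3)/(z + 6) − (19/5)| = 33|z − 9| / (15·|z + 6|).
Restrict δ ≤ 15/2. Then |z − 9| < 15/2 gives |z + 6| = |(z − 9) + 15| ≥ 15 − 15/2 = 15/2.
Hence |(6z + 3)/(z + 6) − (19/5)| < 33|z − 9|/(15·(15/2)) = (22/75)|z − 9|, which is < ε once |z − 9| < (75/22)ε.
Take δ = min(15/2, (75/22)ε). Then 0 < |z − 9| < δ forces both bounds, so |(6z + 3)/(z + 6) − (19/5)| < ε.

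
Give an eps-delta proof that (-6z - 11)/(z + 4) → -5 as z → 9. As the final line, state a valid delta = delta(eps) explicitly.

delta = min(13/2, (13/2)eps)

Let eps > 0 be given. We want delta > 0 with 0 < |z − 9| < delta ⇒ |(-6z - 11)/(z + 4) + 5| < eps.
Combining over a common denominator, (-6z - 11)/(z + 4) + 5 = [(-6z - 11)·13 − (-65)·(z + 4)] / [13·(z + 4)] = -13(z − 9) / (13(z + 4)).
So |(-6z - 11)/(z + 4) + 5| = 13|z − 9| / (13·|z + 4|).
Restrict delta ≤ 13/2. Then |z − 9| < 13/2 gives |z + 4| = |(z − 9) + 13| ≥ 13 − 13/2 = 13/2.
Hence |(-6z - 11)/(z + 4) + 5| < 13|z − 9|/(13·(13/2)) = (2/13)|z − 9|, which is < eps once |z − 9| < (13/2)eps.
Take delta = min(13/2, (13/2)eps). Then 0 < |z − 9| < delta forces both bounds, so |(-6z - 11)/(z + 4) + 5| < eps.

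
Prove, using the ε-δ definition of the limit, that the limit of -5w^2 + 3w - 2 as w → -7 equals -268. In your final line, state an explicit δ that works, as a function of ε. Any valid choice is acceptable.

Let ε > 0. We want δ > 0 such that 0 < |w + 7| < δ implies |(-5w^2 + 3w - 2) + 268| < ε.
(-5w^2 + 3w - 2) + 268 = -5w^2 + 3w + 266 = (w + 7)(-5w + 38).
So |(-5w^2 + 3w - 2) + 268| = |w + 7|·|-5w + 38|.
Require δ ≤ 1. Then |w + 7| < 1 gives |w| < 8, and by the triangle inequality |-5w + 38| ≤ 5·8 + 38 = 78.
Hence |(-5w^2 + 3w - 2) + 268| ≤ 78|w + 7| < ε provided |w + 7| < ε/78.
Choosing δ = min(1, ε/78) ensures both conditions, hence |(-5w^2 + 3w - 2) + 268| < ε.

δ = min(1, ε/78)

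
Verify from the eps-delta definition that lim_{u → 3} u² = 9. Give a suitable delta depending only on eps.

delta = min(1, eps/7)

Let eps > 0 be given. We seek delta > 0 with 0 < |u − 3| < delta ⇒ |u² − 9| < eps.
Factor: u² − 9 = (u − 3)(u + 3), so |u² − 9| = |u − 3|·|u + 3|.
Restrict delta ≤ 1. Then |u − 3| < 1 gives |u| < 4, so by the triangle inequality |u + 3| ≤ 4 + 3 = 7.
Hence |u² − 9| ≤ 7|u − 3|, which is < eps once |u − 3| < eps/7.
Take delta = min(1, eps/7). If 0 < |u − 3| < delta then both bounds hold and |u² − 9| ≤ 7|u − 3| < 7·(eps/7) = eps.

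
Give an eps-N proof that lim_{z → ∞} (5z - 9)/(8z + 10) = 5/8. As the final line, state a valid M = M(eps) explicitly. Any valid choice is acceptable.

Fix eps > 0. We seek M > 0 such that z > M implies |(5z - 9)/(8z + 10) − (5/8)| < eps.
(5z - 9)/(8z + 10) − (5/8) = (8(5z - 9) − 5(8z + 10)) / (8(8z + 10)) = -122/(8(8z + 10)).
For z > 0 we have 8z + 10 > 8z, so |(5z - 9)/(8z + 10) − (5/8)| = 122/(8(8z + 10)) < 122/(8·8z) = (61/32)/z.
Thus |(5z - 9)/(8z + 10) − (5/8)| < eps whenever z > (61/32)/eps.
Take M = (61/32)/eps. If z > M then |(5z - 9)/(8z + 10) − (5/8)| < (61/32)/z < eps.

M = (61/32)/eps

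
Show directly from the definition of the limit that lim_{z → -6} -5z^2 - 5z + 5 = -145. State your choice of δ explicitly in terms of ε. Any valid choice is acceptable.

Suppose ε > 0. We want δ > 0 such that 0 < |z + 6| < δ implies |(-5z^2 - 5z + 5) + 145| < ε.
(-5z^2 - 5z + 5) + 145 = -5z^2 - 5z + 150 = (z + 6)(-5z + 25).
So |(-5z^2 - 5z + 5) + 145| = |z + 6|·|-5z + 25|.
Assume first that |z + 6| < 1, so |z| < 7. Then |-5z + 25| ≤ 5·7 + 25 = 60.
Hence |(-5z^2 - 5z + 5) + 145| ≤ 60|z + 6| < ε provided |z + 6| < ε/60.
Choosing δ = min(1, ε/60) ensures both conditions, hence |(-5z^2 - 5z + 5) + 145| < ε.

δ = min(1, ε/60)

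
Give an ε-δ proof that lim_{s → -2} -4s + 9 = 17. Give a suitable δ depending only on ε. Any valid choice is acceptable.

δ = ε/4

Let ε > 0 be given. We need δ > 0 so that 0 < |s + 2| < δ implies |(-4s + 9) − 17| < ε.
|(-4s + 9) − 17| = |-4s - 8| = 4|s + 2|.
So 4|s + 2| < ε exactly when |s + 2| < ε/4.
Take δ = ε/4. If 0 < |s + 2| < δ then |(-4s + 9) − 17| = 4|s + 2| < 4·(ε/4) = ε.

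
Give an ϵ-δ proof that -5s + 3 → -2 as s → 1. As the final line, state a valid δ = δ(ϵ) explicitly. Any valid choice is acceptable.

Suppose ϵ > 0. We need δ > 0 so that 0 < |s − 1| < δ implies |(-5s + 3) + 2| < ϵ.
|(-5s + 3) + 2| = |-5s + 5| = 5|s − 1|.
So 5|s − 1| < ϵ exactly when |s − 1| < ϵ/5.
Choosing δ = ϵ/5 gives |(-5s + 3) + 2| = 5|s − 1| < ϵ whenever |s − 1| < δ.

δ = ϵ/5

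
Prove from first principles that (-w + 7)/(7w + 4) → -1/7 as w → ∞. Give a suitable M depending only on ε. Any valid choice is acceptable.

M = (53/49)/ε

Fix ε > 0. We seek M > 0 such that w > M implies |(-w + 7)/(7w + 4) + 1/7| < ε.
(-w + 7)/(7w + 4) + 1/7 = (7(-w + 7) − (-1)(7w + 4)) / (7(7w + 4)) = 53/(7(7w + 4)).
For w > 0 we have 7w + 4 > 7w, so |(-w + 7)/(7w + 4) + 1/7| = 53/(7(7w + 4)) < 53/(7·7w) = (53/49)/w.
Thus |(-w + 7)/(7w + 4) + 1/7| < ε whenever w > (53/49)/ε.
Take M = (53/49)/ε. If w > M then |(-w + 7)/(7w + 4) + 1/7| < (53/49)/w < ε.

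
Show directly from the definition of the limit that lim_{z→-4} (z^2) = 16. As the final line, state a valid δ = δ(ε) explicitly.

δ = min(2, ε/10)

Let ε > 0. We seek δ > 0 with 0 < |z + 4| < δ ⇒ |z^2 − 16| < ε.
Factor: z^2 − 16 = (z + 4)(z - 4), so |z^2 − 16| = |z + 4|·|z - 4|.
Impose δ ≤ 2 so that |z| < 6; then |z - 4| ≤ 10.
Hence |z^2 − 16| ≤ 10|z + 4|, which is < ε once |z + 4| < ε/10.
Take δ = min(2, ε/10). If 0 < |z + 4| < δ then both bounds hold and |z^2 − 16| ≤ 10|z + 4| < 10·(ε/10) = ε.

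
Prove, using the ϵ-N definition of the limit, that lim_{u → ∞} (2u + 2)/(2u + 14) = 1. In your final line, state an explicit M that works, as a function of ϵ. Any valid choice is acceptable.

M = 6/ϵ

Let ϵ > 0 be given. We seek M > 0 such that u > M implies |(2u + 2)/(2u + 14) − 1| < ϵ.
(2u + 2)/(2u + 14) − 1 = (2(2u + 2) − 2(2u + 14)) / (2(2u + 14)) = -24/(2(2u + 14)).
For u > 0 we have 2u + 14 > 2u, so |(2u + 2)/(2u + 14) − 1| = 24/(2(2u + 14)) < 24/(2·2u) = 6/u.
Thus |(2u + 2)/(2u + 14) − 1| < ϵ whenever u > 6/ϵ.
Take M = 6/ϵ. If u > M then |(2u + 2)/(2u + 14) − 1| < 6/u < ϵ.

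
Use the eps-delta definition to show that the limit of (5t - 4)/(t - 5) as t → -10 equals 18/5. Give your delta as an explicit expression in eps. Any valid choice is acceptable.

delta = min(15/2, (75/14)eps)

Fix eps > 0. We want delta > 0 with 0 < |t + 10| < delta ⇒ |(5t - 4)/(t - 5) − (18/5)| < eps.
Combining over a common denominator, (5t - 4)/(t - 5) − (18/5) = [(5t - 4)·(-15) − (-54)·(t - 5)] / [(-15)·(t - 5)] = -21(t + 10) / ((-15)(t - 5)).
So |(5t - 4)/(t - 5) − (18/5)| = 21|t + 10| / (15·|t − 5|).
Require delta ≤ 15/2, so |t − 5| ≥ |-15| − |t + 10| > 15 − 15/2 = 15/2.
Hence |(5t - 4)/(t - 5) − (18/5)| < 21|t + 10|/(15·(15/2)) = (14/75)|t + 10|, which is < eps once |t + 10| < (75/14)eps.
Take delta = min(15/2, (75/14)eps). Then 0 < |t + 10| < delta forces both bounds, so |(5t - 4)/(t - 5) − (18/5)| < eps.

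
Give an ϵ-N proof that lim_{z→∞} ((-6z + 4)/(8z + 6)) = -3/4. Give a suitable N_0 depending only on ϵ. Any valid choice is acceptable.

Suppose ϵ > 0. We seek N_0 > 0 such that z > N_0 implies |(-6z + 4)/(8z + 6) + 3/4| < ϵ.
(-6z + 4)/(8z + 6) + 3/4 = (8(-6z + 4) − (-6)(8z + 6)) / (8(8z + 6)) = 68/(8(8z + 6)).
For z > 0 we have 8z + 6 > 8z, so |(-6z + 4)/(8z + 6) + 3/4| = 68/(8(8z + 6)) < 68/(8·8z) = (17/16)/z.
Thus |(-6z + 4)/(8z + 6) + 3/4| < ϵ whenever z > (17/16)/ϵ.
Take N_0 = (17/16)/ϵ. If z > N_0 then |(-6z + 4)/(8z + 6) + 3/4| < (17/16)/z < ϵ.

N_0 = (17/16)/ϵ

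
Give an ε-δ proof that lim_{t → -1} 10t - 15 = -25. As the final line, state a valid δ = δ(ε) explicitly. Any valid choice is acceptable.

δ = ε/10

Suppose ε > 0. We need δ > 0 so that 0 < |t + 1| < δ implies |(10t - 15) + 25| < ε.
Since (10t - 15) + 25 = 10(t + 1), we have |(10t - 15) + 25| = 10|t + 1|.
So 10|t + 1| < ε exactly when |t + 1| < ε/10.
Take δ = ε/10. If 0 < |t + 1| < δ then |(10t - 15) + 25| = 10|t + 1| < 10·(ε/10) = ε.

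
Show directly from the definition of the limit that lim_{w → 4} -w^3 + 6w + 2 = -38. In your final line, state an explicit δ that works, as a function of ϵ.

Let ϵ > 0 be given. We want δ > 0 such that 0 < |w − 4| < δ implies |(-w^3 + 6w + 2) + 38| < ϵ.
(-w^3 + 6w + 2) + 38 = -w^3 + 6w + 40 = (w − 4)(-w^2 - 4w - 10).
So |(-w^3 + 6w + 2) + 38| = |w − 4|·|-w^2 - 4w - 10|.
Assume first that |w − 4| < 1, so |w| < 5. Then |-w^2 - 4w - 10| ≤ 5^2 + 4·5 + 10 = 55.
Hence |(-w^3 + 6w + 2) + 38| ≤ 55|w − 4| < ϵ provided |w − 4| < ϵ/55.
Choosing δ = min(1, ϵ/55) ensures both conditions, hence |(-w^3 + 6w + 2) + 38| < ϵ.

δ = min(1, ϵ/55)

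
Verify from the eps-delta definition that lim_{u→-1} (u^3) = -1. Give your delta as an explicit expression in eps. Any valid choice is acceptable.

Fix eps > 0. We seek delta > 0 with 0 < |u + 1| < delta ⇒ |u^3 + 1| < eps.
Factor: u^3 + 1 = (u + 1)(u^2 - u + 1), so |u^3 + 1| = |u + 1|·|u^2 - u + 1|.
Impose delta ≤ 1 so that |u| < 2; then |u^2 - u + 1| ≤ 7.
Hence |u^3 + 1| ≤ 7|u + 1|, which is < eps once |u + 1| < eps/7.
Take delta = min(1, eps/7). If 0 < |u + 1| < delta then both bounds hold and |u^3 + 1| ≤ 7|u + 1| < 7·(eps/7) = eps.

delta = min(1, eps/7)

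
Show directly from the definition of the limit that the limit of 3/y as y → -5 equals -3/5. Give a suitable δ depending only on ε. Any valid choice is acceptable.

Let ε > 0. We seek δ > 0 such that 0 < |y + 5| < δ implies |3/y + 3/5| < ε.
|3/y + 3/5| = 3·|-5 − y|/(5·|y|) = 3|y + 5|/(5|y|).
Restrict δ ≤ 5/2. Then |y + 5| < 5/2 gives |y| > 5/2, so 5|y| > 25/2.
Then |3/y + 3/5| < 3|y + 5|/(25/2), which is < ε when |y + 5| < (25/6)ε.
Take δ = min(5/2, (25/6)ε). Then 0 < |y + 5| < δ gives both |y + 5| < 5/2 and |y + 5| < (25/6)ε, so |3/y + 3/5| < ε.

δ = min(5/2, (25/6)ε)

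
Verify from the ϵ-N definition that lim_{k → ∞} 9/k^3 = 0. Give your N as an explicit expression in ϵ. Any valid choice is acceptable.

Fix ϵ > 0. For k ≥ 1, |9/k^3 − 0| = 9/k^3.
9/k^3 < ϵ ⇔ k^3 > 9/ϵ ⇔ k > (9/ϵ)^{1/3}.
Take N = (9/ϵ)^{1/3}. Then k > N implies 9/k^3 < ϵ.

N = (9/ϵ)^{1/3}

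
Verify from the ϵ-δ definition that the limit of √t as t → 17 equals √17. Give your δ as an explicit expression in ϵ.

δ = min(17, √17·ϵ)

Fix ϵ > 0. We want δ > 0 such that 0 < |t − 17| < δ implies |√t − √17| < ϵ.
Multiplying by the conjugate, |√t − √17| = |t − 17|/(√t + √17).
Restrict δ ≤ 17 so that |t − 17| < 17 forces t > 0, and then √t + √17 > √17.
Hence |√t − √17| < |t − 17|/√17, which is < ϵ once |t − 17| < √17·ϵ.
Take δ = min(17, √17·ϵ). If 0 < |t − 17| < δ then t > 0 and |√t − √17| < |t − 17|/√17 < ϵ.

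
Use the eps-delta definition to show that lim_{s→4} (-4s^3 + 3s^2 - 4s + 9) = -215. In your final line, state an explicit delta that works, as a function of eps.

delta = min(2, eps/278)

Suppose eps > 0. We want delta > 0 such that 0 < |s − 4| < delta implies |(-4s^3 + 3s^2 - 4s + 9) + 215| < eps.
(-4s^3 + 3s^2 - 4s + 9) + 215 = -4s^3 + 3s^2 - 4s + 224 = (s − 4)(-4s^2 - 13s - 56).
So |(-4s^3 + 3s^2 - 4s + 9) + 215| = |s − 4|·|-4s^2 - 13s - 56|.
Assume first that |s − 4| < 2, so |s| < 6. Then |-4s^2 - 13s - 56| ≤ 4·6^2 + 13·6 + 56 = 278.
Hence |(-4s^3 + 3s^2 - 4s + 9) + 215| ≤ 278|s − 4| < eps provided |s − 4| < eps/278.
Choosing delta = min(2, eps/278) ensures both conditions, hence |(-4s^3 + 3s^2 - 4s + 9) + 215| < eps.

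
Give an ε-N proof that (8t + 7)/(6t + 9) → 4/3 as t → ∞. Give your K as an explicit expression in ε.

K = (5/6)/ε

Let ε > 0 be given. We seek K > 0 such that t > K implies |(8t + 7)/(6t + 9) − (4/3)| < ε.
(8t + 7)/(6t + 9) − (4/3) = (6(8t + 7) − 8(6t + 9)) / (6(6t + 9)) = -30/(6(6t + 9)).
For t > 0 we have 6t + 9 > 6t, so |(8t + 7)/(6t + 9) − (4/3)| = 30/(6(6t + 9)) < 30/(6·6t) = (5/6)/t.
Thus |(8t + 7)/(6t + 9) − (4/3)| < ε whenever t > (5/6)/ε.
Take K = (5/6)/ε. If t > K then |(8t + 7)/(6t + 9) − (4/3)| < (5/6)/t < ε.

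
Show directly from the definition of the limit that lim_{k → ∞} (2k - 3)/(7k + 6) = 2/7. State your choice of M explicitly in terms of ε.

Suppose ε > 0. For k ≥ 1, |(2k - 3)/(7k + 6) − (2/7)| = |-33|/(7(7k + 6)) = 33/(7(7k + 6)).
Since 7k + 6 ≥ 7k for k ≥ 1, this is ≤ 33/(7·7k) = (33/49)/k.
So |(2k - 3)/(7k + 6) − (2/7)| < ε whenever k > (33/49)/ε.
Take M = (33/49)/ε. If k > M then |(2k - 3)/(7k + 6) − (2/7)| ≤ (33/49)/k < ε.

M = (33/49)/ε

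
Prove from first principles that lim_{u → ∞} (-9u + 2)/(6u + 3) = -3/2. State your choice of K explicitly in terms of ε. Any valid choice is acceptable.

K = (13/12)/ε

Let ε > 0. We seek K > 0 such that u > K implies |(-9u + 2)/(6u + 3) + 3/2| < ε.
(-9u + 2)/(6u + 3) + 3/2 = (6(-9u + 2) − (-9)(6u + 3)) / (6(6u + 3)) = 39/(6(6u + 3)).
For u > 0 we have 6u + 3 > 6u, so |(-9u + 2)/(6u + 3) + 3/2| = 39/(6(6u + 3)) < 39/(6·6u) = (13/12)/u.
Thus |(-9u + 2)/(6u + 3) + 3/2| < ε whenever u > (13/12)/ε.
Take K = (13/12)/ε. If u > K then |(-9u + 2)/(6u + 3) + 3/2| < (13/12)/u < ε.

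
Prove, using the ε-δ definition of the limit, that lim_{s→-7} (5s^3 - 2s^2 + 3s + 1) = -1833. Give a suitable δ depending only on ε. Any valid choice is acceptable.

Let ε > 0. We want δ > 0 such that 0 < |s + 7| < δ implies |(5s^3 - 2s^2 + 3s + 1) + 1833| < ε.
(5s^3 - 2s^2 + 3s + 1) + 1833 = 5s^3 - 2s^2 + 3s + 1834 = (s + 7)(5s^2 - 37s + 262).
So |(5s^3 - 2s^2 + 3s + 1) + 1833| = |s + 7|·|5s^2 - 37s + 262|.
Require δ ≤ 2. Then |s + 7| < 2 gives |s| < 9, and by the triangle inequality |5s^2 - 37s + 262| ≤ 5·9^2 + 37·9 + 262 = 1000.
Hence |(5s^3 - 2s^2 + 3s + 1) + 1833| ≤ 1000|s + 7| < ε provided |s + 7| < ε/1000.
Take δ = min(2, ε/1000). Then 0 < |s + 7| < δ gives both |s + 7| < 2 and |s + 7| < ε/1000, so |(5s^3 - 2s^2 + 3s + 1) + 1833| < ε.

δ = min(2, ε/1000)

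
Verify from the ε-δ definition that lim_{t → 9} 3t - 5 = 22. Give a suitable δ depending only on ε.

Suppose ε > 0. We need δ > 0 so that 0 < |t − 9| < δ implies |(3t - 5) − 22| < ε.
|(3t - 5) − 22| = |3t - 27| = 3|t − 9|.
So 3|t − 9| < ε exactly when |t − 9| < ε/3.
Choosing δ = ε/3 gives |(3t - 5) − 22| = 3|t − 9| < ε whenever |t − 9| < δ.

δ = ε/3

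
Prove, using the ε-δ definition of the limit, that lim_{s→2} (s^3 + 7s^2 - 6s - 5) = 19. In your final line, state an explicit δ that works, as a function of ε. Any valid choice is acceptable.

δ = min(1, ε/48)

Fix ε > 0. We want δ > 0 such that 0 < |s − 2| < δ implies |(s^3 + 7s^2 - 6s - 5) − 19| < ε.
(s^3 + 7s^2 - 6s - 5) − 19 = s^3 + 7s^2 - 6s - 24 = (s − 2)(s^2 + 9s + 12).
So |(s^3 + 7s^2 - 6s - 5) − 19| = |s − 2|·|s^2 + 9s + 12|.
Assume first that |s − 2| < 1, so |s| < 3. Then |s^2 + 9s + 12| ≤ 3^2 + 9·3 + 12 = 48.
Hence |(s^3 + 7s^2 - 6s - 5) − 19| ≤ 48|s − 2| < ε provided |s − 2| < ε/48.
Take δ = min(1, ε/48). Then 0 < |s − 2| < δ gives both |s − 2| < 1 and |s − 2| < ε/48, so |(s^3 + 7s^2 - 6s - 5) − 19| < ε.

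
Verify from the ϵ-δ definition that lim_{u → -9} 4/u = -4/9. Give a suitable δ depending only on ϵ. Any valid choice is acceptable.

Let ϵ > 0 be given. We seek δ > 0 such that 0 < |u + 9| < δ implies |4/u + 4/9| < ϵ.
|4/u + 4/9| = 4·|-9 − u|/(9·|u|) = 4|u + 9|/(9|u|).
Restrict δ ≤ 9/2. Then |u + 9| < 9/2 gives |u| > 9/2, so 9|u| > 81/2.
Then |4/u + 4/9| < 4|u + 9|/(81/2), which is < ϵ when |u + 9| < (81/8)ϵ.
Take δ = min(9/2, (81/8)ϵ). Then 0 < |u + 9| < δ gives both |u + 9| < 9/2 and |u + 9| < (81/8)ϵ, so |4/u + 4/9| < ϵ.

δ = min(9/2, (81/8)ϵ)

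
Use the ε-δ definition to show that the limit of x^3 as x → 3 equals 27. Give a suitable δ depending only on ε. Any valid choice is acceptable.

Let ε > 0. We seek δ > 0 with 0 < |x − 3| < δ ⇒ |x^3 − 27| < ε.
Factor: x^3 − 27 = (x − 3)(x^2 + 3x + 9), so |x^3 − 27| = |x − 3|·|x^2 + 3x + 9|.
Impose δ ≤ 1 so that |x| < 4; then |x^2 + 3x + 9| ≤ 37.
Hence |x^3 − 27| ≤ 37|x − 3|, which is < ε once |x − 3| < ε/37.
Take δ = min(1, ε/37). If 0 < |x − 3| < δ then both bounds hold and |x^3 − 27| ≤ 37|x − 3| < 37·(ε/37) = ε.

δ = min(1, ε/37)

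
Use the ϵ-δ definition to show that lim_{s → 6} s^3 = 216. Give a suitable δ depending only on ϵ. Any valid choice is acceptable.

Let ϵ > 0 be given. We seek δ > 0 with 0 < |s − 6| < δ ⇒ |s^3 − 216| < ϵ.
Factor: s^3 − 216 = (s − 6)(s^2 + 6s + 36), so |s^3 − 216| = |s − 6|·|s^2 + 6s + 36|.
Impose δ ≤ 2 so that |s| < 8; then |s^2 + 6s + 36| ≤ 148.
Hence |s^3 − 216| ≤ 148|s − 6|, which is < ϵ once |s − 6| < ϵ/148.
Take δ = min(2, ϵ/148). If 0 < |s − 6| < δ then both bounds hold and |s^3 − 216| ≤ 148|s − 6| < 148·(ϵ/148) = ϵ.

δ = min(2, ϵ/148)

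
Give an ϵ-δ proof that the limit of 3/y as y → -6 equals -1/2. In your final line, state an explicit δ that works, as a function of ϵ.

δ = min(3, 6ϵ)

Let ϵ > 0 be given. We seek δ > 0 such that 0 < |y + 6| < δ implies |3/y + 1/2| < ϵ.
|3/y + 1/2| = 3·|-6 − y|/(6·|y|) = 3|y + 6|/(6|y|).
Restrict δ ≤ 3. Then |y + 6| < 3 gives |y| > 3, so 6|y| > 18.
Then |3/y + 1/2| < 3|y + 6|/18, which is < ϵ when |y + 6| < 6ϵ.
Take δ = min(3, 6ϵ). Then 0 < |y + 6| < δ gives both |y + 6| < 3 and |y + 6| < 6ϵ, so |3/y + 1/2| < ϵ.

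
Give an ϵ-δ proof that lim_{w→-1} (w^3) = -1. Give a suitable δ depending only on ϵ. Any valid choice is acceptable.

Fix ϵ > 0. We seek δ > 0 with 0 < |w + 1| < δ ⇒ |w^3 + 1| < ϵ.
Factor: w^3 + 1 = (w + 1)(w^2 - w + 1), so |w^3 + 1| = |w + 1|·|w^2 - w + 1|.
Restrict δ ≤ 1. Then |w + 1| < 1 gives |w| < 2, so by the triangle inequality |w^2 - w + 1| ≤ 2^2 + 2 + 1 = 7.
Hence |w^3 + 1| ≤ 7|w + 1|, which is < ϵ once |w + 1| < ϵ/7.
Take δ = min(1, ϵ/7). If 0 < |w + 1| < δ then both bounds hold and |w^3 + 1| ≤ 7|w + 1| < 7·(ϵ/7) = ϵ.

δ = min(1, ϵ/7)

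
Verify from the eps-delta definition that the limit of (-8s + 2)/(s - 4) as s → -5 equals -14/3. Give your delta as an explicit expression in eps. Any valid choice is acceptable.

Fix eps > 0. We want delta > 0 with 0 < |s + 5| < delta ⇒ |(-8s + 2)/(s - 4) + 14/3| < eps.
Combining over a common denominator, (-8s + 2)/(s - 4) + 14/3 = [(-8s + 2)·(-9) − 42·(s - 4)] / [(-9)·(s - 4)] = 30(s + 5) / ((-9)(s - 4)).
So |(-8s + 2)/(s - 4) + 14/3| = 30|s + 5| / (9·|s − 4|).
Require delta ≤ 9/2, so |s − 4| ≥ |-9| − |s + 5| > 9 − 9/2 = 9/2.
Hence |(-8s + 2)/(s - 4) + 14/3| < 30|s + 5|/(9·(9/2)) = (20/27)|s + 5|, which is < eps once |s + 5| < (27/20)eps.
Take delta = min(9/2, (27/20)eps). Then 0 < |s + 5| < delta forces both bounds, so |(-8s + 2)/(s - 4) + 14/3| < eps.

delta = min(9/2, (27/20)eps)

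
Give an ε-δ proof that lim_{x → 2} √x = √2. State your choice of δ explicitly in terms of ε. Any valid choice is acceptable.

Fix ε > 0. We want δ > 0 such that 0 < |x − 2| < δ implies |√x − √2| < ε.
Multiplying by the conjugate, |√x − √2| = |x − 2|/(√x + √2).
Restrict δ ≤ 2 so that |x − 2| < 2 forces x > 0, and then √x + √2 > √2.
Hence |√x − √2| < |x − 2|/√2, which is < ε once |x − 2| < √2·ε.
Take δ = min(2, √2·ε). If 0 < |x − 2| < δ then x > 0 and |√x − √2| < |x − 2|/√2 < ε.

δ = min(2, √2·ε)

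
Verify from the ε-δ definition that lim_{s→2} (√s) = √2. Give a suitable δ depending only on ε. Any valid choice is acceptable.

Suppose ε > 0. We want δ > 0 such that 0 < |s − 2| < δ implies |√s − √2| < ε.
Multiplying by the conjugate, |√s − √2| = |s − 2|/(√s + √2).
Restrict δ ≤ 2 so that |s − 2| < 2 forces s > 0, and then √s + √2 > √2.
Hence |√s − √2| < |s − 2|/√2, which is < ε once |s − 2| < √2·ε.
Take δ = min(2, √2·ε). If 0 < |s − 2| < δ then s > 0 and |√s − √2| < |s − 2|/√2 < ε.

δ = min(2, √2·ε)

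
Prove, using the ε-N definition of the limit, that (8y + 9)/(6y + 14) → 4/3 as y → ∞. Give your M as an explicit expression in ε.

M = (29/18)/ε

Let ε > 0 be given. We seek M > 0 such that y > M implies |(8y + 9)/(6y + 14) − (4/3)| < ε.
(8y + 9)/(6y + 14) − (4/3) = (6(8y + 9) − 8(6y + 14)) / (6(6y + 14)) = -58/(6(6y + 14)).
For y > 0 we have 6y + 14 > 6y, so |(8y + 9)/(6y + 14) − (4/3)| = 58/(6(6y + 14)) < 58/(6·6y) = (29/18)/y.
Thus |(8y + 9)/(6y + 14) − (4/3)| < ε whenever y > (29/18)/ε.
Take M = (29/18)/ε. If y > M then |(8y + 9)/(6y + 14) − (4/3)| < (29/18)/y < ε.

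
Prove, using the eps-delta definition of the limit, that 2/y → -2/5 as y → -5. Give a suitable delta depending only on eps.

Fix eps > 0. We seek delta > 0 such that 0 < |y + 5| < delta implies |2/y + 2/5| < eps.
|2/y + 2/5| = 2·|-5 − y|/(5·|y|) = 2|y + 5|/(5|y|).
Restrict delta ≤ 5/2. Then |y + 5| < 5/2 gives |y| > 5/2, so 5|y| > 25/2.
Then |2/y + 2/5| < 2|y + 5|/(25/2), which is < eps when |y + 5| < (25/4)eps.
Take delta = min(5/2, (25/4)eps). Then 0 < |y + 5| < delta gives both |y + 5| < 5/2 and |y + 5| < (25/4)eps, so |2/y + 2/5| < eps.

delta = min(5/2, (25/4)eps)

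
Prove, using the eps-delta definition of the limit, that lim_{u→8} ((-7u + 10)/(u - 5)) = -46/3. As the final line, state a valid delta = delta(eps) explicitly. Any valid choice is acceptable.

Fix eps > 0. We want delta > 0 with 0 < |u − 8| < delta ⇒ |(-7u + 10)/(u - 5) + 46/3| < eps.
Combining over a common denominator, (-7u + 10)/(u - 5) + 46/3 = [(-7u + 10)·3 − (-46)·(u - 5)] / [3·(u - 5)] = 25(u − 8) / (3(u - 5)).
So |(-7u + 10)/(u - 5) + 46/3| = 25|u − 8| / (3·|u − 5|).
Require delta ≤ 3/2, so |u − 5| ≥ |3| − |u − 8| > 3 − 3/2 = 3/2.
Hence |(-7u + 10)/(u - 5) + 46/3| < 25|u − 8|/(3·(3/2)) = (50/9)|u − 8|, which is < eps once |u − 8| < (9/50)eps.
Take delta = min(3/2, (9/50)eps). Then 0 < |u − 8| < delta forces both bounds, so |(-7u + 10)/(u - 5) + 46/3| < eps.

delta = min(3/2, (9/50)eps)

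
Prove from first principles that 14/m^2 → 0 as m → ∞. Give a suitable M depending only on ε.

Suppose ε > 0. For m ≥ 1, |14/m^2 − 0| = 14/m^2.
14/m^2 < ε ⇔ m^2 > 14/ε ⇔ m > (14/ε)^{1/2}.
Take M = (14/ε)^{1/2}. Then m > M implies 14/m^2 < ε.

M = (14/ε)^{1/2}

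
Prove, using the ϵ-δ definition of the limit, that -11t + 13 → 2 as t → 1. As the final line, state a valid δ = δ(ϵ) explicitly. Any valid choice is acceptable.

Fix ϵ > 0. We need δ > 0 so that 0 < |t − 1| < δ implies |(-11t + 13) − 2| < ϵ.
Since (-11t + 13) − 2 = -11(t − 1), we have |(-11t + 13) − 2| = 11|t − 1|.
Thus it suffices that |t − 1| < ϵ/11.
Choosing δ = ϵ/11 gives |(-11t + 13) − 2| = 11|t − 1| < ϵ whenever |t − 1| < δ.

δ = ϵ/11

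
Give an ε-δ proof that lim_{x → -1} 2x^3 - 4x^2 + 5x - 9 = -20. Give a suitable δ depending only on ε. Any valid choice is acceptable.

Fix ε > 0. We want δ > 0 such that 0 < |x + 1| < δ implies |(2x^3 - 4x^2 + 5x - 9) + 20| < ε.
(2x^3 - 4x^2 + 5x - 9) + 20 = 2x^3 - 4x^2 + 5x + 11 = (x + 1)(2x^2 - 6x + 11).
So |(2x^3 - 4x^2 + 5x - 9) + 20| = |x + 1|·|2x^2 - 6x + 11|.
Require δ ≤ 2. Then |x + 1| < 2 gives |x| < 3, and by the triangle inequality |2x^2 - 6x + 11| ≤ 2·3^2 + 6·3 + 11 = 47.
Hence |(2x^3 - 4x^2 + 5x - 9) + 20| ≤ 47|x + 1| < ε provided |x + 1| < ε/47.
Take δ = min(2, ε/47). Then 0 < |x + 1| < δ gives both |x + 1| < 2 and |x + 1| < ε/47, so |(2x^3 - 4x^2 + 5x - 9) + 20| < ε.

δ = min(2, ε/47)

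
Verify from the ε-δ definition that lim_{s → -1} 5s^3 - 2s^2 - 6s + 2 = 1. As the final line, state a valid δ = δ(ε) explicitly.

δ = min(1, ε/35)

Let ε > 0 be given. We want δ > 0 such that 0 < |s + 1| < δ implies |(5s^3 - 2s^2 - 6s + 2) − 1| < ε.
(5s^3 - 2s^2 - 6s + 2) − 1 = 5s^3 - 2s^2 - 6s + 1 = (s + 1)(5s^2 - 7s + 1).
So |(5s^3 - 2s^2 - 6s + 2) − 1| = |s + 1|·|5s^2 - 7s + 1|.
Require δ ≤ 1. Then |s + 1| < 1 gives |s| < 2, and by the triangle inequality |5s^2 - 7s + 1| ≤ 5·2^2 + 7·2 + 1 = 35.
Hence |(5s^3 - 2s^2 - 6s + 2) − 1| ≤ 35|s + 1| < ε provided |s + 1| < ε/35.
Choosing δ = min(1, ε/35) ensures both conditions, hence |(5s^3 - 2s^2 - 6s + 2) − 1| < ε.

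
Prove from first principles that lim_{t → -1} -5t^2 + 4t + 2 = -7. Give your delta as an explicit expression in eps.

delta = min(2, eps/24)

Suppose eps > 0. We want delta > 0 such that 0 < |t + 1| < delta implies |(-5t^2 + 4t + 2) + 7| < eps.
(-5t^2 + 4t + 2) + 7 = -5t^2 + 4t + 9 = (t + 1)(-5t + 9).
So |(-5t^2 + 4t + 2) + 7| = |t + 1|·|-5t + 9|.
Assume first that |t + 1| < 2, so |t| < 3. Then |-5t + 9| ≤ 5·3 + 9 = 24.
Hence |(-5t^2 + 4t + 2) + 7| ≤ 24|t + 1| < eps provided |t + 1| < eps/24.
Choosing delta = min(2, eps/24) ensures both conditions, hence |(-5t^2 + 4t + 2) + 7| < eps.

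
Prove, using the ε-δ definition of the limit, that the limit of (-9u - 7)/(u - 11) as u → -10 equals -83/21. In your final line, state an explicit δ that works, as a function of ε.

Let ε > 0 be given. We want δ > 0 with 0 < |u + 10| < δ ⇒ |(-9u - 7)/(u - 11) + 83/21| < ε.
Combining over a common denominator, (-9u - 7)/(u - 11) + 83/21 = [(-9u - 7)·(-21) − 83·(u - 11)] / [(-21)·(u - 11)] = 106(u + 10) / ((-21)(u - 11)).
So |(-9u - 7)/(u - 11) + 83/21| = 106|u + 10| / (21·|u − 11|).
Require δ ≤ 21/2, so |u − 11| ≥ |-21| − |u + 10| > 21 − 21/2 = 21/2.
Hence |(-9u - 7)/(u - 11) + 83/21| < 106|u + 10|/(21·(21/2)) = (212/441)|u + 10|, which is < ε once |u + 10| < (441/212)ε.
Take δ = min(21/2, (441/212)ε). Then 0 < |u + 10| < δ forces both bounds, so |(-9u - 7)/(u - 11) + 83/21| < ε.

δ = min(21/2, (441/212)ε)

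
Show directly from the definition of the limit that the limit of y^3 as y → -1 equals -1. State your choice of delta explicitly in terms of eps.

Suppose eps > 0. We seek delta > 0 with 0 < |y + 1| < delta ⇒ |y^3 + 1| < eps.
Factor: y^3 + 1 = (y + 1)(y^2 - y + 1), so |y^3 + 1| = |y + 1|·|y^2 - y + 1|.
Restrict delta ≤ 1. Then |y + 1| < 1 gives |y| < 2, so by the triangle inequality |y^2 - y + 1| ≤ 2^2 + 2 + 1 = 7.
Hence |y^3 + 1| ≤ 7|y + 1|, which is < eps once |y + 1| < eps/7.
Take delta = min(1, eps/7). If 0 < |y + 1| < delta then both bounds hold and |y^3 + 1| ≤ 7|y + 1| < 7·(eps/7) = eps.

delta = min(1, eps/7)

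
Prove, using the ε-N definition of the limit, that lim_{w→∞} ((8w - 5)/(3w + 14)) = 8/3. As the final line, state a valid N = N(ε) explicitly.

Suppose ε > 0. We seek N > 0 such that w > N implies |(8w - 5)/(3w + 14) − (8/3)| < ε.
(8w - 5)/(3w + 14) − (8/3) = (3(8w - 5) − 8(3w + 14)) / (3(3w + 14)) = -127/(3(3w + 14)).
For w > 0 we have 3w + 14 > 3w, so |(8w - 5)/(3w + 14) − (8/3)| = 127/(3(3w + 14)) < 127/(3·3w) = (127/9)/w.
Thus |(8w - 5)/(3w + 14) − (8/3)| < ε whenever w > (127/9)/ε.
Take N = (127/9)/ε. If w > N then |(8w - 5)/(3w + 14) − (8/3)| < (127/9)/w < ε.

N = (127/9)/ε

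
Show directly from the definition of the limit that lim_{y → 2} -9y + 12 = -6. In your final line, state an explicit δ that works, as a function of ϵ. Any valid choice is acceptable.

Suppose ϵ > 0. We need δ > 0 so that 0 < |y − 2| < δ implies |(-9y + 12) + 6| < ϵ.
Since (-9y + 12) + 6 = -9(y − 2), we have |(-9y + 12) + 6| = 9|y − 2|.
Thus it suffices that |y − 2| < ϵ/9.
Take δ = ϵ/9. If 0 < |y − 2| < δ then |(-9y + 12) + 6| = 9|y − 2| < 9·(ϵ/9) = ϵ.

δ = ϵ/9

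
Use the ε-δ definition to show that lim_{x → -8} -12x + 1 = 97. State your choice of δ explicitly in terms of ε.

Let ε > 0 be given. We need δ > 0 so that 0 < |x + 8| < δ implies |(-12x + 1) − 97| < ε.
|(-12x + 1) − 97| = |-12x - 96| = 12|x + 8|.
Thus it suffices that |x + 8| < ε/12.
Take δ = ε/12. If 0 < |x + 8| < δ then |(-12x + 1) − 97| = 12|x + 8| < 12·(ε/12) = ε.

δ = ε/12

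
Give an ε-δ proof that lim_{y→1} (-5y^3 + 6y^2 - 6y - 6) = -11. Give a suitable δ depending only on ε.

Let ε > 0 be given. We want δ > 0 such that 0 < |y − 1| < δ implies |(-5y^3 + 6y^2 - 6y - 6) + 11| < ε.
(-5y^3 + 6y^2 - 6y - 6) + 11 = -5y^3 + 6y^2 - 6y + 5 = (y − 1)(-5y^2 + y - 5).
So |(-5y^3 + 6y^2 - 6y - 6) + 11| = |y − 1|·|-5y^2 + y - 5|.
Assume first that |y − 1| < 1, so |y| < 2. Then |-5y^2 + y - 5| ≤ 5·2^2 + 2 + 5 = 27.
Hence |(-5y^3 + 6y^2 - 6y - 6) + 11| ≤ 27|y − 1| < ε provided |y − 1| < ε/27.
Choosing δ = min(1, ε/27) ensures both conditions, hence |(-5y^3 + 6y^2 - 6y - 6) + 11| < ε.

δ = min(1, ε/27)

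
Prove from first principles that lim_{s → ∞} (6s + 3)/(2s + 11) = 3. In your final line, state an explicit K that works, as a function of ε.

Let ε > 0. We seek K > 0 such that s > K implies |(6s + 3)/(2s + 11) − 3| < ε.
(6s + 3)/(2s + 11) − 3 = (2(6s + 3) − 6(2s + 11)) / (2(2s + 11)) = -60/(2(2s + 11)).
For s > 0 we have 2s + 11 > 2s, so |(6s + 3)/(2s + 11) − 3| = 60/(2(2s + 11)) < 60/(2·2s) = 15/s.
Thus |(6s + 3)/(2s + 11) − 3| < ε whenever s > 15/ε.
Take K = 15/ε. If s > K then |(6s + 3)/(2s + 11) − 3| < 15/s < ε.

K = 15/ε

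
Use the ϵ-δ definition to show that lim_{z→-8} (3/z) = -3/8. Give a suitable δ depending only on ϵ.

Fix ϵ > 0. We seek δ > 0 such that 0 < |z + 8| < δ implies |3/z + 3/8| < ϵ.
|3/z + 3/8| = 3·|-8 − z|/(8·|z|) = 3|z + 8|/(8|z|).
Restrict δ ≤ 4. Then |z + 8| < 4 gives |z| > 4, so 8|z| > 32.
Then |3/z + 3/8| < 3|z + 8|/32, which is < ϵ when |z + 8| < (32/3)ϵ.
Take δ = min(4, (32/3)ϵ). Then 0 < |z + 8| < δ gives both |z + 8| < 4 and |z + 8| < (32/3)ϵ, so |3/z + 3/8| < ϵ.

δ = min(4, (32/3)ϵ)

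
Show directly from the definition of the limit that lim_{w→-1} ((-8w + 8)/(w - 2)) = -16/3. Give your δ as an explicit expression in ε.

δ = min(3/2, (9/16)ε)

Suppose ε > 0. We want δ > 0 with 0 < |w + 1| < δ ⇒ |(-8w + 8)/(w - 2) + 16/3| < ε.
Combining over a common denominator, (-8w + 8)/(w - 2) + 16/3 = [(-8w + 8)·(-3) − 16·(w - 2)] / [(-3)·(w - 2)] = 8(w + 1) / ((-3)(w - 2)).
So |(-8w + 8)/(w - 2) + 16/3| = 8|w + 1| / (3·|w − 2|).
Require δ ≤ 3/2, so |w − 2| ≥ |-3| − |w + 1| > 3 − 3/2 = 3/2.
Hence |(-8w + 8)/(w - 2) + 16/3| < 8|w + 1|/(3·(3/2)) = (16/9)|w + 1|, which is < ε once |w + 1| < (9/16)ε.
Take δ = min(3/2, (9/16)ε). Then 0 < |w + 1| < δ forces both bounds, so |(-8w + 8)/(w - 2) + 16/3| < ε.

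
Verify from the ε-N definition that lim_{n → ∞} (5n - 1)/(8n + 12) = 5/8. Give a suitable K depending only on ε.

K = (17/16)/ε

Let ε > 0 be given. For n ≥ 1, |(5n - 1)/(8n + 12) − (5/8)| = |-68|/(8(8n + 12)) = 68/(8(8n + 12)).
Since 8n + 12 ≥ 8n for n ≥ 1, this is ≤ 68/(8·8n) = (17/16)/n.
So |(5n - 1)/(8n + 12) − (5/8)| < ε whenever n > (17/16)/ε.
Take K = (17/16)/ε. If n > K then |(5n - 1)/(8n + 12) − (5/8)| ≤ (17/16)/n < ε.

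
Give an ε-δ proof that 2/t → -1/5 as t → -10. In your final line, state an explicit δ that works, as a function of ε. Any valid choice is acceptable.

Let ε > 0. We seek δ > 0 such that 0 < |t + 10| < δ implies |2/t + 1/5| < ε.
|2/t + 1/5| = 2·|-10 − t|/(10·|t|) = 2|t + 10|/(10|t|).
Require δ ≤ 5 so that |t| > 10 − 5 = 5, hence 10|t| > 50.
Then |2/t + 1/5| < 2|t + 10|/50, which is < ε when |t + 10| < 25ε.
Take δ = min(5, 25ε). Then 0 < |t + 10| < δ gives both |t + 10| < 5 and |t + 10| < 25ε, so |2/t + 1/5| < ε.

δ = min(5, 25ε)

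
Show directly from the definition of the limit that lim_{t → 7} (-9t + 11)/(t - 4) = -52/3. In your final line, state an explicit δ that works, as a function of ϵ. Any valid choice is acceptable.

Fix ϵ > 0. We want δ > 0 with 0 < |t − 7| < δ ⇒ |(-9t + 11)/(t - 4) + 52/3| < ϵ.
Combining over a common denominator, (-9t + 11)/(t - 4) + 52/3 = [(-9t + 11)·3 − (-52)·(t - 4)] / [3·(t - 4)] = 25(t − 7) / (3(t - 4)).
So |(-9t + 11)/(t - 4) + 52/3| = 25|t − 7| / (3·|t − 4|).
Require δ ≤ 3/2, so |t − 4| ≥ |3| − |t − 7| > 3 − 3/2 = 3/2.
Hence |(-9t + 11)/(t - 4) + 52/3| < 25|t − 7|/(3·(3/2)) = (50/9)|t − 7|, which is < ϵ once |t − 7| < (9/50)ϵ.
Take δ = min(3/2, (9/50)ϵ). Then 0 < |t − 7| < δ forces both bounds, so |(-9t + 11)/(t - 4) + 52/3| < ϵ.

δ = min(3/2, (9/50)ϵ)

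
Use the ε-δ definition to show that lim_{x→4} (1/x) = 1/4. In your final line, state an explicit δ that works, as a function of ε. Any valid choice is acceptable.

δ = min(2, 8ε)

Suppose ε > 0. We seek δ > 0 such that 0 < |x − 4| < δ implies |1/x − (1/4)| < ε.
|1/x − (1/4)| = |4 − x|/(4·|x|) = |x − 4|/(4|x|).
Require δ ≤ 2 so that |x| > 4 − 2 = 2, hence 4|x| > 8.
Then |1/x − (1/4)| < |x − 4|/8, which is < ε when |x − 4| < 8ε.
Take δ = min(2, 8ε). Then 0 < |x − 4| < δ gives both |x − 4| < 2 and |x − 4| < 8ε, so |1/x − (1/4)| < ε.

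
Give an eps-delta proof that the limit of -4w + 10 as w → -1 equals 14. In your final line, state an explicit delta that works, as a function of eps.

Let eps > 0 be given. We need delta > 0 so that 0 < |w + 1| < delta implies |(-4w + 10) − 14| < eps.
Since (-4w + 10) − 14 = -4(w + 1), we have |(-4w + 10) − 14| = 4|w + 1|.
So 4|w + 1| < eps exactly when |w + 1| < eps/4.
Choosing delta = eps/4 gives |(-4w + 10) − 14| = 4|w + 1| < eps whenever |w + 1| < delta.

delta = eps/4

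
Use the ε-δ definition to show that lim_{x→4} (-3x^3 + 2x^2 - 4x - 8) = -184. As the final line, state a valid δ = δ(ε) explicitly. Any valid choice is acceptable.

δ = min(2, ε/212)

Let ε > 0 be given. We want δ > 0 such that 0 < |x − 4| < δ implies |(-3x^3 + 2x^2 - 4x - 8) + 184| < ε.
(-3x^3 + 2x^2 - 4x - 8) + 184 = -3x^3 + 2x^2 - 4x + 176 = (x − 4)(-3x^2 - 10x - 44).
So |(-3x^3 + 2x^2 - 4x - 8) + 184| = |x − 4|·|-3x^2 - 10x - 44|.
Assume first that |x − 4| < 2, so |x| < 6. Then |-3x^2 - 10x - 44| ≤ 3·6^2 + 10·6 + 44 = 212.
Hence |(-3x^3 + 2x^2 - 4x - 8) + 184| ≤ 212|x − 4| < ε provided |x − 4| < ε/212.
Take δ = min(2, ε/212). Then 0 < |x − 4| < δ gives both |x − 4| < 2 and |x − 4| < ε/212, so |(-3x^3 + 2x^2 - 4x - 8) + 184| < ε.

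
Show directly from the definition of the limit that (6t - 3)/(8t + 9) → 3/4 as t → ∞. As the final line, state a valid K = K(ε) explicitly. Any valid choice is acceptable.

K = (39/32)/ε

Let ε > 0. We seek K > 0 such that t > K implies |(6t - 3)/(8t + 9) − (3/4)| < ε.
(6t - 3)/(8t + 9) − (3/4) = (8(6t - 3) − 6(8t + 9)) / (8(8t + 9)) = -78/(8(8t + 9)).
For t > 0 we have 8t + 9 > 8t, so |(6t - 3)/(8t + 9) − (3/4)| = 78/(8(8t + 9)) < 78/(8·8t) = (39/32)/t.
Thus |(6t - 3)/(8t + 9) − (3/4)| < ε whenever t > (39/32)/ε.
Take K = (39/32)/ε. If t > K then |(6t - 3)/(8t + 9) − (3/4)| < (39/32)/t < ε.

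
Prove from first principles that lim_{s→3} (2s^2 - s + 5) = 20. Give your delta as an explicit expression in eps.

delta = min(1, eps/13)

Let eps > 0 be given. We want delta > 0 such that 0 < |s − 3| < delta implies |(2s^2 - s + 5) − 20| < eps.
(2s^2 - s + 5) − 20 = 2s^2 - s - 15 = (s − 3)(2s + 5).
So |(2s^2 - s + 5) − 20| = |s − 3|·|2s + 5|.
Require delta ≤ 1. Then |s − 3| < 1 gives |s| < 4, and by the triangle inequality |2s + 5| ≤ 2·4 + 5 = 13.
Hence |(2s^2 - s + 5) − 20| ≤ 13|s − 3| < eps provided |s − 3| < eps/13.
Take delta = min(1, eps/13). Then 0 < |s − 3| < delta gives both |s − 3| < 1 and |s − 3| < eps/13, so |(2s^2 - s + 5) − 20| < eps.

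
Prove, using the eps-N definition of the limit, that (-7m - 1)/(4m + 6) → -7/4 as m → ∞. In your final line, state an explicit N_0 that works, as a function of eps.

N_0 = (19/8)/eps

Let eps > 0 be given. For m ≥ 1, |(-7m - 1)/(4m + 6) + 7/4| = |38|/(4(4m + 6)) = 38/(4(4m + 6)).
Since 4m + 6 ≥ 4m for m ≥ 1, this is ≤ 38/(4·4m) = (19/8)/m.
So |(-7m - 1)/(4m + 6) + 7/4| < eps whenever m > (19/8)/eps.
Take N_0 = (19/8)/eps. If m > N_0 then |(-7m - 1)/(4m + 6) + 7/4| ≤ (19/8)/m < eps.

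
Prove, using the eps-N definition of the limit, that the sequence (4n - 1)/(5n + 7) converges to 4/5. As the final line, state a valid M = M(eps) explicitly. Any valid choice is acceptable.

M = (33/25)/eps

Let eps > 0 be given. For n ≥ 1, |(4n - 1)/(5n + 7) − (4/5)| = |-33|/(5(5n + 7)) = 33/(5(5n + 7)).
Since 5n + 7 ≥ 5n for n ≥ 1, this is ≤ 33/(5·5n) = (33/25)/n.
So |(4n - 1)/(5n + 7) − (4/5)| < eps whenever n > (33/25)/eps.
Take M = (33/25)/eps. If n > M then |(4n - 1)/(5n + 7) − (4/5)| ≤ (33/25)/n < eps.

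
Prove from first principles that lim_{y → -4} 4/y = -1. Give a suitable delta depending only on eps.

Fix eps > 0. We seek delta > 0 such that 0 < |y + 4| < delta implies |4/y + 1| < eps.
|4/y + 1| = 4·|-4 − y|/(4·|y|) = 4|y + 4|/(4|y|).
Restrict delta ≤ 2. Then |y + 4| < 2 gives |y| > 2, so 4|y| > 8.
Then |4/y + 1| < 4|y + 4|/8, which is < eps when |y + 4| < 2eps.
Take delta = min(2, 2eps). Then 0 < |y + 4| < delta gives both |y + 4| < 2 and |y + 4| < 2eps, so |4/y + 1| < eps.

delta = min(2, 2eps)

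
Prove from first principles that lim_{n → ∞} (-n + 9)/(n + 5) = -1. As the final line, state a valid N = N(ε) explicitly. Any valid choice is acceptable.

Let ε > 0 be given. For n ≥ 1, |(-n + 9)/(n + 5) + 1| = |14|/((n + 5)) = 14/((n + 5)).
Since n + 5 ≥ n for n ≥ 1, this is ≤ 14/(n) = 14/n.
So |(-n + 9)/(n + 5) + 1| < ε whenever n > 14/ε.
Take N = 14/ε. If n > N then |(-n + 9)/(n + 5) + 1| ≤ 14/n < ε.

N = 14/ε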